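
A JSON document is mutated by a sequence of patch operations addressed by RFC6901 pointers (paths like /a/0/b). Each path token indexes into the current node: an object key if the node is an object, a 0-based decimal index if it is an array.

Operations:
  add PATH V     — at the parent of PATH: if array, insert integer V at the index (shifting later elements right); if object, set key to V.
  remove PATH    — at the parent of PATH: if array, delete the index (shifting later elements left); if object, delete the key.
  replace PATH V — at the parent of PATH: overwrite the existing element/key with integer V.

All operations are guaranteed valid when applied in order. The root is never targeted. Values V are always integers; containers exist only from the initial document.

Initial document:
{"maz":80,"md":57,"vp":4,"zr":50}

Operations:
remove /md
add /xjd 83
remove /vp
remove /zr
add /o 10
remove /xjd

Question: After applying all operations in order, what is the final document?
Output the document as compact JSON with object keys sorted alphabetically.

After op 1 (remove /md): {"maz":80,"vp":4,"zr":50}
After op 2 (add /xjd 83): {"maz":80,"vp":4,"xjd":83,"zr":50}
After op 3 (remove /vp): {"maz":80,"xjd":83,"zr":50}
After op 4 (remove /zr): {"maz":80,"xjd":83}
After op 5 (add /o 10): {"maz":80,"o":10,"xjd":83}
After op 6 (remove /xjd): {"maz":80,"o":10}

Answer: {"maz":80,"o":10}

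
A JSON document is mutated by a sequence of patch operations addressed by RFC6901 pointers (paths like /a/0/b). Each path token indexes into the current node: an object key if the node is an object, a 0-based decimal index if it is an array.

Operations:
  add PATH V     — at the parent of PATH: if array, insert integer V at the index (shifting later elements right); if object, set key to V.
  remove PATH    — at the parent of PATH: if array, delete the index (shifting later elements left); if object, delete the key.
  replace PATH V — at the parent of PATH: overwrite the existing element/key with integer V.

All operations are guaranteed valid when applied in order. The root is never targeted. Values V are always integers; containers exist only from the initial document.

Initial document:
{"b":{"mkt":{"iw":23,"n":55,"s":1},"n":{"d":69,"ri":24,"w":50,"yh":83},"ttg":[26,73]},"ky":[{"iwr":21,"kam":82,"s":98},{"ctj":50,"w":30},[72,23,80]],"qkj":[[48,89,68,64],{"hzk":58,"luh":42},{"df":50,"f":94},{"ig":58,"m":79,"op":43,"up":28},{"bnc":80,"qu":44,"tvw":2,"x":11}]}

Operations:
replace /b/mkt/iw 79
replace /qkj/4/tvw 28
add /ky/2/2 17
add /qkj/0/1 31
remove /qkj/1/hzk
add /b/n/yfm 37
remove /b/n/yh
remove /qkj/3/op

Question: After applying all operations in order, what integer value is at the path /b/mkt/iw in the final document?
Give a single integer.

After op 1 (replace /b/mkt/iw 79): {"b":{"mkt":{"iw":79,"n":55,"s":1},"n":{"d":69,"ri":24,"w":50,"yh":83},"ttg":[26,73]},"ky":[{"iwr":21,"kam":82,"s":98},{"ctj":50,"w":30},[72,23,80]],"qkj":[[48,89,68,64],{"hzk":58,"luh":42},{"df":50,"f":94},{"ig":58,"m":79,"op":43,"up":28},{"bnc":80,"qu":44,"tvw":2,"x":11}]}
After op 2 (replace /qkj/4/tvw 28): {"b":{"mkt":{"iw":79,"n":55,"s":1},"n":{"d":69,"ri":24,"w":50,"yh":83},"ttg":[26,73]},"ky":[{"iwr":21,"kam":82,"s":98},{"ctj":50,"w":30},[72,23,80]],"qkj":[[48,89,68,64],{"hzk":58,"luh":42},{"df":50,"f":94},{"ig":58,"m":79,"op":43,"up":28},{"bnc":80,"qu":44,"tvw":28,"x":11}]}
After op 3 (add /ky/2/2 17): {"b":{"mkt":{"iw":79,"n":55,"s":1},"n":{"d":69,"ri":24,"w":50,"yh":83},"ttg":[26,73]},"ky":[{"iwr":21,"kam":82,"s":98},{"ctj":50,"w":30},[72,23,17,80]],"qkj":[[48,89,68,64],{"hzk":58,"luh":42},{"df":50,"f":94},{"ig":58,"m":79,"op":43,"up":28},{"bnc":80,"qu":44,"tvw":28,"x":11}]}
After op 4 (add /qkj/0/1 31): {"b":{"mkt":{"iw":79,"n":55,"s":1},"n":{"d":69,"ri":24,"w":50,"yh":83},"ttg":[26,73]},"ky":[{"iwr":21,"kam":82,"s":98},{"ctj":50,"w":30},[72,23,17,80]],"qkj":[[48,31,89,68,64],{"hzk":58,"luh":42},{"df":50,"f":94},{"ig":58,"m":79,"op":43,"up":28},{"bnc":80,"qu":44,"tvw":28,"x":11}]}
After op 5 (remove /qkj/1/hzk): {"b":{"mkt":{"iw":79,"n":55,"s":1},"n":{"d":69,"ri":24,"w":50,"yh":83},"ttg":[26,73]},"ky":[{"iwr":21,"kam":82,"s":98},{"ctj":50,"w":30},[72,23,17,80]],"qkj":[[48,31,89,68,64],{"luh":42},{"df":50,"f":94},{"ig":58,"m":79,"op":43,"up":28},{"bnc":80,"qu":44,"tvw":28,"x":11}]}
After op 6 (add /b/n/yfm 37): {"b":{"mkt":{"iw":79,"n":55,"s":1},"n":{"d":69,"ri":24,"w":50,"yfm":37,"yh":83},"ttg":[26,73]},"ky":[{"iwr":21,"kam":82,"s":98},{"ctj":50,"w":30},[72,23,17,80]],"qkj":[[48,31,89,68,64],{"luh":42},{"df":50,"f":94},{"ig":58,"m":79,"op":43,"up":28},{"bnc":80,"qu":44,"tvw":28,"x":11}]}
After op 7 (remove /b/n/yh): {"b":{"mkt":{"iw":79,"n":55,"s":1},"n":{"d":69,"ri":24,"w":50,"yfm":37},"ttg":[26,73]},"ky":[{"iwr":21,"kam":82,"s":98},{"ctj":50,"w":30},[72,23,17,80]],"qkj":[[48,31,89,68,64],{"luh":42},{"df":50,"f":94},{"ig":58,"m":79,"op":43,"up":28},{"bnc":80,"qu":44,"tvw":28,"x":11}]}
After op 8 (remove /qkj/3/op): {"b":{"mkt":{"iw":79,"n":55,"s":1},"n":{"d":69,"ri":24,"w":50,"yfm":37},"ttg":[26,73]},"ky":[{"iwr":21,"kam":82,"s":98},{"ctj":50,"w":30},[72,23,17,80]],"qkj":[[48,31,89,68,64],{"luh":42},{"df":50,"f":94},{"ig":58,"m":79,"up":28},{"bnc":80,"qu":44,"tvw":28,"x":11}]}
Value at /b/mkt/iw: 79

Answer: 79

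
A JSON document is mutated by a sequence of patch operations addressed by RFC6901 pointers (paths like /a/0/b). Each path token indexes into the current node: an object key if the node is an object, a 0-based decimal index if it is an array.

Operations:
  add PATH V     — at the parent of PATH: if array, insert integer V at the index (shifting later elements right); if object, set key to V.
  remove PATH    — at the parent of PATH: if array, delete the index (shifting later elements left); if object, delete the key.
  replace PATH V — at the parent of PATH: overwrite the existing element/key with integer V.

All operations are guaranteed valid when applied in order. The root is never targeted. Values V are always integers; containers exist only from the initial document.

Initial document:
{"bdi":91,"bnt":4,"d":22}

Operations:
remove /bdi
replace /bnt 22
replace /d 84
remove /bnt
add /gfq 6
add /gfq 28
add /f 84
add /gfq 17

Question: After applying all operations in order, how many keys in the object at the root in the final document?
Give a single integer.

After op 1 (remove /bdi): {"bnt":4,"d":22}
After op 2 (replace /bnt 22): {"bnt":22,"d":22}
After op 3 (replace /d 84): {"bnt":22,"d":84}
After op 4 (remove /bnt): {"d":84}
After op 5 (add /gfq 6): {"d":84,"gfq":6}
After op 6 (add /gfq 28): {"d":84,"gfq":28}
After op 7 (add /f 84): {"d":84,"f":84,"gfq":28}
After op 8 (add /gfq 17): {"d":84,"f":84,"gfq":17}
Size at the root: 3

Answer: 3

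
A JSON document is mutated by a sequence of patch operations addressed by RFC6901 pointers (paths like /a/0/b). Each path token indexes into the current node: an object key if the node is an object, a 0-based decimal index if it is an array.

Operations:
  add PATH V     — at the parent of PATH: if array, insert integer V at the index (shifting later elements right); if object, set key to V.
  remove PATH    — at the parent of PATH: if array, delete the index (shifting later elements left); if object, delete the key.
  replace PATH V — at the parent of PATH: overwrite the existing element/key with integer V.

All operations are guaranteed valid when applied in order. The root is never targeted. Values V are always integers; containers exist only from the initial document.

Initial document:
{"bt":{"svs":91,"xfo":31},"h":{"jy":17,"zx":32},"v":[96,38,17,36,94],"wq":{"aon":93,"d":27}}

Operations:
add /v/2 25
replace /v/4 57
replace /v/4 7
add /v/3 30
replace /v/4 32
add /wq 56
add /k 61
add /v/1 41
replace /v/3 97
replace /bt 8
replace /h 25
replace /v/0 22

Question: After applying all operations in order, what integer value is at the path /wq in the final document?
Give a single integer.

After op 1 (add /v/2 25): {"bt":{"svs":91,"xfo":31},"h":{"jy":17,"zx":32},"v":[96,38,25,17,36,94],"wq":{"aon":93,"d":27}}
After op 2 (replace /v/4 57): {"bt":{"svs":91,"xfo":31},"h":{"jy":17,"zx":32},"v":[96,38,25,17,57,94],"wq":{"aon":93,"d":27}}
After op 3 (replace /v/4 7): {"bt":{"svs":91,"xfo":31},"h":{"jy":17,"zx":32},"v":[96,38,25,17,7,94],"wq":{"aon":93,"d":27}}
After op 4 (add /v/3 30): {"bt":{"svs":91,"xfo":31},"h":{"jy":17,"zx":32},"v":[96,38,25,30,17,7,94],"wq":{"aon":93,"d":27}}
After op 5 (replace /v/4 32): {"bt":{"svs":91,"xfo":31},"h":{"jy":17,"zx":32},"v":[96,38,25,30,32,7,94],"wq":{"aon":93,"d":27}}
After op 6 (add /wq 56): {"bt":{"svs":91,"xfo":31},"h":{"jy":17,"zx":32},"v":[96,38,25,30,32,7,94],"wq":56}
After op 7 (add /k 61): {"bt":{"svs":91,"xfo":31},"h":{"jy":17,"zx":32},"k":61,"v":[96,38,25,30,32,7,94],"wq":56}
After op 8 (add /v/1 41): {"bt":{"svs":91,"xfo":31},"h":{"jy":17,"zx":32},"k":61,"v":[96,41,38,25,30,32,7,94],"wq":56}
After op 9 (replace /v/3 97): {"bt":{"svs":91,"xfo":31},"h":{"jy":17,"zx":32},"k":61,"v":[96,41,38,97,30,32,7,94],"wq":56}
After op 10 (replace /bt 8): {"bt":8,"h":{"jy":17,"zx":32},"k":61,"v":[96,41,38,97,30,32,7,94],"wq":56}
After op 11 (replace /h 25): {"bt":8,"h":25,"k":61,"v":[96,41,38,97,30,32,7,94],"wq":56}
After op 12 (replace /v/0 22): {"bt":8,"h":25,"k":61,"v":[22,41,38,97,30,32,7,94],"wq":56}
Value at /wq: 56

Answer: 56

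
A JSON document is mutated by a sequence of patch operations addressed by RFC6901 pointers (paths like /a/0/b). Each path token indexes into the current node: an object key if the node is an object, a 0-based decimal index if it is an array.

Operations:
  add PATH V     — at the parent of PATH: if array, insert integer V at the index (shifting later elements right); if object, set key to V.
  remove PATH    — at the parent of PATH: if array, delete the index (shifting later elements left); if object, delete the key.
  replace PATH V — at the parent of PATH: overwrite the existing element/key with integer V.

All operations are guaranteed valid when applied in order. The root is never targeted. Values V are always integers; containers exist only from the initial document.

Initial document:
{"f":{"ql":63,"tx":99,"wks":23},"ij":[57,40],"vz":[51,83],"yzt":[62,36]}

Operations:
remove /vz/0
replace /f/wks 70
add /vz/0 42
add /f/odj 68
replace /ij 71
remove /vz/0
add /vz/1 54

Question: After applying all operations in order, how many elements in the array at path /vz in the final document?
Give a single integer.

After op 1 (remove /vz/0): {"f":{"ql":63,"tx":99,"wks":23},"ij":[57,40],"vz":[83],"yzt":[62,36]}
After op 2 (replace /f/wks 70): {"f":{"ql":63,"tx":99,"wks":70},"ij":[57,40],"vz":[83],"yzt":[62,36]}
After op 3 (add /vz/0 42): {"f":{"ql":63,"tx":99,"wks":70},"ij":[57,40],"vz":[42,83],"yzt":[62,36]}
After op 4 (add /f/odj 68): {"f":{"odj":68,"ql":63,"tx":99,"wks":70},"ij":[57,40],"vz":[42,83],"yzt":[62,36]}
After op 5 (replace /ij 71): {"f":{"odj":68,"ql":63,"tx":99,"wks":70},"ij":71,"vz":[42,83],"yzt":[62,36]}
After op 6 (remove /vz/0): {"f":{"odj":68,"ql":63,"tx":99,"wks":70},"ij":71,"vz":[83],"yzt":[62,36]}
After op 7 (add /vz/1 54): {"f":{"odj":68,"ql":63,"tx":99,"wks":70},"ij":71,"vz":[83,54],"yzt":[62,36]}
Size at path /vz: 2

Answer: 2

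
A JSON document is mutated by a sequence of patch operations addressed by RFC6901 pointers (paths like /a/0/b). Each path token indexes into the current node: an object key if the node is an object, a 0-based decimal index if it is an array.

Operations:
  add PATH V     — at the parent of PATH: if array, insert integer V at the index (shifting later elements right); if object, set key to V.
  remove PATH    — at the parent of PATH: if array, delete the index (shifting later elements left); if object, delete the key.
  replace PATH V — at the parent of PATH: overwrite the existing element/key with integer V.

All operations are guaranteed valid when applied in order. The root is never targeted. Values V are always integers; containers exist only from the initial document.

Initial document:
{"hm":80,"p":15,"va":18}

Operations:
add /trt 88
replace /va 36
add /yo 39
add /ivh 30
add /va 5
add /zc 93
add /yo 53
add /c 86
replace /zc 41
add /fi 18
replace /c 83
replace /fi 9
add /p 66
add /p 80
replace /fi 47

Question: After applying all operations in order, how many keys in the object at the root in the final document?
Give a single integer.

Answer: 9

Derivation:
After op 1 (add /trt 88): {"hm":80,"p":15,"trt":88,"va":18}
After op 2 (replace /va 36): {"hm":80,"p":15,"trt":88,"va":36}
After op 3 (add /yo 39): {"hm":80,"p":15,"trt":88,"va":36,"yo":39}
After op 4 (add /ivh 30): {"hm":80,"ivh":30,"p":15,"trt":88,"va":36,"yo":39}
After op 5 (add /va 5): {"hm":80,"ivh":30,"p":15,"trt":88,"va":5,"yo":39}
After op 6 (add /zc 93): {"hm":80,"ivh":30,"p":15,"trt":88,"va":5,"yo":39,"zc":93}
After op 7 (add /yo 53): {"hm":80,"ivh":30,"p":15,"trt":88,"va":5,"yo":53,"zc":93}
After op 8 (add /c 86): {"c":86,"hm":80,"ivh":30,"p":15,"trt":88,"va":5,"yo":53,"zc":93}
After op 9 (replace /zc 41): {"c":86,"hm":80,"ivh":30,"p":15,"trt":88,"va":5,"yo":53,"zc":41}
After op 10 (add /fi 18): {"c":86,"fi":18,"hm":80,"ivh":30,"p":15,"trt":88,"va":5,"yo":53,"zc":41}
After op 11 (replace /c 83): {"c":83,"fi":18,"hm":80,"ivh":30,"p":15,"trt":88,"va":5,"yo":53,"zc":41}
After op 12 (replace /fi 9): {"c":83,"fi":9,"hm":80,"ivh":30,"p":15,"trt":88,"va":5,"yo":53,"zc":41}
After op 13 (add /p 66): {"c":83,"fi":9,"hm":80,"ivh":30,"p":66,"trt":88,"va":5,"yo":53,"zc":41}
After op 14 (add /p 80): {"c":83,"fi":9,"hm":80,"ivh":30,"p":80,"trt":88,"va":5,"yo":53,"zc":41}
After op 15 (replace /fi 47): {"c":83,"fi":47,"hm":80,"ivh":30,"p":80,"trt":88,"va":5,"yo":53,"zc":41}
Size at the root: 9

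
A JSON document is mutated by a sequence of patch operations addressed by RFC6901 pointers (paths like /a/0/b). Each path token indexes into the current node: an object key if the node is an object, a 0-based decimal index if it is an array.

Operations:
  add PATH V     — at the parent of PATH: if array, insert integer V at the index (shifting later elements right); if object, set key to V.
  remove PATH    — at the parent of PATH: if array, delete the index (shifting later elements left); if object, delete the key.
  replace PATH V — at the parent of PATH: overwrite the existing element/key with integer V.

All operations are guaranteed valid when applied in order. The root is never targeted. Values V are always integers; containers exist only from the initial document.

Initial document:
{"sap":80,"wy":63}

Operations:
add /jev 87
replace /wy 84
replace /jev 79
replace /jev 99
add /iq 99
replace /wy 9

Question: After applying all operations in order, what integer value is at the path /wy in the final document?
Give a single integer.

Answer: 9

Derivation:
After op 1 (add /jev 87): {"jev":87,"sap":80,"wy":63}
After op 2 (replace /wy 84): {"jev":87,"sap":80,"wy":84}
After op 3 (replace /jev 79): {"jev":79,"sap":80,"wy":84}
After op 4 (replace /jev 99): {"jev":99,"sap":80,"wy":84}
After op 5 (add /iq 99): {"iq":99,"jev":99,"sap":80,"wy":84}
After op 6 (replace /wy 9): {"iq":99,"jev":99,"sap":80,"wy":9}
Value at /wy: 9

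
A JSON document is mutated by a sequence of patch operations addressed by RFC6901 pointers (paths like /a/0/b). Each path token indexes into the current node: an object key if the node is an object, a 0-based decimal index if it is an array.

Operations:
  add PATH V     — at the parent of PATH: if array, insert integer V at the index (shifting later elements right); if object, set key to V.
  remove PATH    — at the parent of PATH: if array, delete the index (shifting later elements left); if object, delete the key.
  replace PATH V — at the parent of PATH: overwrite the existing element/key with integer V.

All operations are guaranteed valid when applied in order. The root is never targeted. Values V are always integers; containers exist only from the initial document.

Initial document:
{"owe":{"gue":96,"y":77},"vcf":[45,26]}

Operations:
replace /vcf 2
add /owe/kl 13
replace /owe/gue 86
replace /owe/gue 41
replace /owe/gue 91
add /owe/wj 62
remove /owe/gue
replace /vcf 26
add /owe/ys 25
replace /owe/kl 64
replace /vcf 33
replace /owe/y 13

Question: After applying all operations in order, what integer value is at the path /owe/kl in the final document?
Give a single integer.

Answer: 64

Derivation:
After op 1 (replace /vcf 2): {"owe":{"gue":96,"y":77},"vcf":2}
After op 2 (add /owe/kl 13): {"owe":{"gue":96,"kl":13,"y":77},"vcf":2}
After op 3 (replace /owe/gue 86): {"owe":{"gue":86,"kl":13,"y":77},"vcf":2}
After op 4 (replace /owe/gue 41): {"owe":{"gue":41,"kl":13,"y":77},"vcf":2}
After op 5 (replace /owe/gue 91): {"owe":{"gue":91,"kl":13,"y":77},"vcf":2}
After op 6 (add /owe/wj 62): {"owe":{"gue":91,"kl":13,"wj":62,"y":77},"vcf":2}
After op 7 (remove /owe/gue): {"owe":{"kl":13,"wj":62,"y":77},"vcf":2}
After op 8 (replace /vcf 26): {"owe":{"kl":13,"wj":62,"y":77},"vcf":26}
After op 9 (add /owe/ys 25): {"owe":{"kl":13,"wj":62,"y":77,"ys":25},"vcf":26}
After op 10 (replace /owe/kl 64): {"owe":{"kl":64,"wj":62,"y":77,"ys":25},"vcf":26}
After op 11 (replace /vcf 33): {"owe":{"kl":64,"wj":62,"y":77,"ys":25},"vcf":33}
After op 12 (replace /owe/y 13): {"owe":{"kl":64,"wj":62,"y":13,"ys":25},"vcf":33}
Value at /owe/kl: 64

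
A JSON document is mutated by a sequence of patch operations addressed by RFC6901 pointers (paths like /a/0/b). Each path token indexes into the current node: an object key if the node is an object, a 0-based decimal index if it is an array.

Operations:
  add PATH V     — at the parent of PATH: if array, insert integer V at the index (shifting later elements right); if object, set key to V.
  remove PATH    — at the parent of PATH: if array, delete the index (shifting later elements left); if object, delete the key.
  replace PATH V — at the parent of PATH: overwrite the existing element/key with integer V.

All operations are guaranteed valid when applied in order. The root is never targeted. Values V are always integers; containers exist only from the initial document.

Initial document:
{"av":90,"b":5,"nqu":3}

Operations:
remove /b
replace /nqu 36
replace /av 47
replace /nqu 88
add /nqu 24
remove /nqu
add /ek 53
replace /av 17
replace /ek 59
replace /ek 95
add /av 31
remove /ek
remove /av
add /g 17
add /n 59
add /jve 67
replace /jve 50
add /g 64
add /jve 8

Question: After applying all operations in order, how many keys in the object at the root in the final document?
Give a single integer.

Answer: 3

Derivation:
After op 1 (remove /b): {"av":90,"nqu":3}
After op 2 (replace /nqu 36): {"av":90,"nqu":36}
After op 3 (replace /av 47): {"av":47,"nqu":36}
After op 4 (replace /nqu 88): {"av":47,"nqu":88}
After op 5 (add /nqu 24): {"av":47,"nqu":24}
After op 6 (remove /nqu): {"av":47}
After op 7 (add /ek 53): {"av":47,"ek":53}
After op 8 (replace /av 17): {"av":17,"ek":53}
After op 9 (replace /ek 59): {"av":17,"ek":59}
After op 10 (replace /ek 95): {"av":17,"ek":95}
After op 11 (add /av 31): {"av":31,"ek":95}
After op 12 (remove /ek): {"av":31}
After op 13 (remove /av): {}
After op 14 (add /g 17): {"g":17}
After op 15 (add /n 59): {"g":17,"n":59}
After op 16 (add /jve 67): {"g":17,"jve":67,"n":59}
After op 17 (replace /jve 50): {"g":17,"jve":50,"n":59}
After op 18 (add /g 64): {"g":64,"jve":50,"n":59}
After op 19 (add /jve 8): {"g":64,"jve":8,"n":59}
Size at the root: 3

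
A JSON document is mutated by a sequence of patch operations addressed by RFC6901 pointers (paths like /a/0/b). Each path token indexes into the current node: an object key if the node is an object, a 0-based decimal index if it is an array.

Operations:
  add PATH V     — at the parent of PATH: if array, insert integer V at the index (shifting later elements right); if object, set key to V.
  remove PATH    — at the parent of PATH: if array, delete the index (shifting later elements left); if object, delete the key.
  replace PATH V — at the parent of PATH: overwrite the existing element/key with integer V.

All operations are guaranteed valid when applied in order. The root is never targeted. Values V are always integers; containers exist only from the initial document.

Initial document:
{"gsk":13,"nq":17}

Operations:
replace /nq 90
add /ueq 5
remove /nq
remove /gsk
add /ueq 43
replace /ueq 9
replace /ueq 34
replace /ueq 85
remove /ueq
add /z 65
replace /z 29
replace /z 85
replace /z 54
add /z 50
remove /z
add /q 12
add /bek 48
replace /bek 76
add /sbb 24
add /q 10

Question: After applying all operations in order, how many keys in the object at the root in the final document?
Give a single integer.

Answer: 3

Derivation:
After op 1 (replace /nq 90): {"gsk":13,"nq":90}
After op 2 (add /ueq 5): {"gsk":13,"nq":90,"ueq":5}
After op 3 (remove /nq): {"gsk":13,"ueq":5}
After op 4 (remove /gsk): {"ueq":5}
After op 5 (add /ueq 43): {"ueq":43}
After op 6 (replace /ueq 9): {"ueq":9}
After op 7 (replace /ueq 34): {"ueq":34}
After op 8 (replace /ueq 85): {"ueq":85}
After op 9 (remove /ueq): {}
After op 10 (add /z 65): {"z":65}
After op 11 (replace /z 29): {"z":29}
After op 12 (replace /z 85): {"z":85}
After op 13 (replace /z 54): {"z":54}
After op 14 (add /z 50): {"z":50}
After op 15 (remove /z): {}
After op 16 (add /q 12): {"q":12}
After op 17 (add /bek 48): {"bek":48,"q":12}
After op 18 (replace /bek 76): {"bek":76,"q":12}
After op 19 (add /sbb 24): {"bek":76,"q":12,"sbb":24}
After op 20 (add /q 10): {"bek":76,"q":10,"sbb":24}
Size at the root: 3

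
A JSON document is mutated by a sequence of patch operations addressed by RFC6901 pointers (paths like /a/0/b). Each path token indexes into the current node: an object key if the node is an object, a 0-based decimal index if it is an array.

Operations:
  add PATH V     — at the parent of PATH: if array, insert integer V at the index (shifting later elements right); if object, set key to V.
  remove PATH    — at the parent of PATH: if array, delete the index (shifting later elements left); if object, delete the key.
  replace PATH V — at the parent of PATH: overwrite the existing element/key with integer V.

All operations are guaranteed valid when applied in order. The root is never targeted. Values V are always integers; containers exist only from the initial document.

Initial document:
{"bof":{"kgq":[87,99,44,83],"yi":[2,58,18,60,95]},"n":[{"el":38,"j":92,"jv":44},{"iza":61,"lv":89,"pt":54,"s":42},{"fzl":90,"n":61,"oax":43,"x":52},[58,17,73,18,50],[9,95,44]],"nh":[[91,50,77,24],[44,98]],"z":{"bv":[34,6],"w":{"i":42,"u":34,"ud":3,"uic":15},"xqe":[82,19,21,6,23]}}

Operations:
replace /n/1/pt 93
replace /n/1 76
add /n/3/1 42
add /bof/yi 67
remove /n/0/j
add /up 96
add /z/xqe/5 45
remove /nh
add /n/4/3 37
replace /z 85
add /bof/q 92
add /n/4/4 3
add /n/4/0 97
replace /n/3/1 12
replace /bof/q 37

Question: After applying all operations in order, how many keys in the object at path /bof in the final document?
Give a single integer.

After op 1 (replace /n/1/pt 93): {"bof":{"kgq":[87,99,44,83],"yi":[2,58,18,60,95]},"n":[{"el":38,"j":92,"jv":44},{"iza":61,"lv":89,"pt":93,"s":42},{"fzl":90,"n":61,"oax":43,"x":52},[58,17,73,18,50],[9,95,44]],"nh":[[91,50,77,24],[44,98]],"z":{"bv":[34,6],"w":{"i":42,"u":34,"ud":3,"uic":15},"xqe":[82,19,21,6,23]}}
After op 2 (replace /n/1 76): {"bof":{"kgq":[87,99,44,83],"yi":[2,58,18,60,95]},"n":[{"el":38,"j":92,"jv":44},76,{"fzl":90,"n":61,"oax":43,"x":52},[58,17,73,18,50],[9,95,44]],"nh":[[91,50,77,24],[44,98]],"z":{"bv":[34,6],"w":{"i":42,"u":34,"ud":3,"uic":15},"xqe":[82,19,21,6,23]}}
After op 3 (add /n/3/1 42): {"bof":{"kgq":[87,99,44,83],"yi":[2,58,18,60,95]},"n":[{"el":38,"j":92,"jv":44},76,{"fzl":90,"n":61,"oax":43,"x":52},[58,42,17,73,18,50],[9,95,44]],"nh":[[91,50,77,24],[44,98]],"z":{"bv":[34,6],"w":{"i":42,"u":34,"ud":3,"uic":15},"xqe":[82,19,21,6,23]}}
After op 4 (add /bof/yi 67): {"bof":{"kgq":[87,99,44,83],"yi":67},"n":[{"el":38,"j":92,"jv":44},76,{"fzl":90,"n":61,"oax":43,"x":52},[58,42,17,73,18,50],[9,95,44]],"nh":[[91,50,77,24],[44,98]],"z":{"bv":[34,6],"w":{"i":42,"u":34,"ud":3,"uic":15},"xqe":[82,19,21,6,23]}}
After op 5 (remove /n/0/j): {"bof":{"kgq":[87,99,44,83],"yi":67},"n":[{"el":38,"jv":44},76,{"fzl":90,"n":61,"oax":43,"x":52},[58,42,17,73,18,50],[9,95,44]],"nh":[[91,50,77,24],[44,98]],"z":{"bv":[34,6],"w":{"i":42,"u":34,"ud":3,"uic":15},"xqe":[82,19,21,6,23]}}
After op 6 (add /up 96): {"bof":{"kgq":[87,99,44,83],"yi":67},"n":[{"el":38,"jv":44},76,{"fzl":90,"n":61,"oax":43,"x":52},[58,42,17,73,18,50],[9,95,44]],"nh":[[91,50,77,24],[44,98]],"up":96,"z":{"bv":[34,6],"w":{"i":42,"u":34,"ud":3,"uic":15},"xqe":[82,19,21,6,23]}}
After op 7 (add /z/xqe/5 45): {"bof":{"kgq":[87,99,44,83],"yi":67},"n":[{"el":38,"jv":44},76,{"fzl":90,"n":61,"oax":43,"x":52},[58,42,17,73,18,50],[9,95,44]],"nh":[[91,50,77,24],[44,98]],"up":96,"z":{"bv":[34,6],"w":{"i":42,"u":34,"ud":3,"uic":15},"xqe":[82,19,21,6,23,45]}}
After op 8 (remove /nh): {"bof":{"kgq":[87,99,44,83],"yi":67},"n":[{"el":38,"jv":44},76,{"fzl":90,"n":61,"oax":43,"x":52},[58,42,17,73,18,50],[9,95,44]],"up":96,"z":{"bv":[34,6],"w":{"i":42,"u":34,"ud":3,"uic":15},"xqe":[82,19,21,6,23,45]}}
After op 9 (add /n/4/3 37): {"bof":{"kgq":[87,99,44,83],"yi":67},"n":[{"el":38,"jv":44},76,{"fzl":90,"n":61,"oax":43,"x":52},[58,42,17,73,18,50],[9,95,44,37]],"up":96,"z":{"bv":[34,6],"w":{"i":42,"u":34,"ud":3,"uic":15},"xqe":[82,19,21,6,23,45]}}
After op 10 (replace /z 85): {"bof":{"kgq":[87,99,44,83],"yi":67},"n":[{"el":38,"jv":44},76,{"fzl":90,"n":61,"oax":43,"x":52},[58,42,17,73,18,50],[9,95,44,37]],"up":96,"z":85}
After op 11 (add /bof/q 92): {"bof":{"kgq":[87,99,44,83],"q":92,"yi":67},"n":[{"el":38,"jv":44},76,{"fzl":90,"n":61,"oax":43,"x":52},[58,42,17,73,18,50],[9,95,44,37]],"up":96,"z":85}
After op 12 (add /n/4/4 3): {"bof":{"kgq":[87,99,44,83],"q":92,"yi":67},"n":[{"el":38,"jv":44},76,{"fzl":90,"n":61,"oax":43,"x":52},[58,42,17,73,18,50],[9,95,44,37,3]],"up":96,"z":85}
After op 13 (add /n/4/0 97): {"bof":{"kgq":[87,99,44,83],"q":92,"yi":67},"n":[{"el":38,"jv":44},76,{"fzl":90,"n":61,"oax":43,"x":52},[58,42,17,73,18,50],[97,9,95,44,37,3]],"up":96,"z":85}
After op 14 (replace /n/3/1 12): {"bof":{"kgq":[87,99,44,83],"q":92,"yi":67},"n":[{"el":38,"jv":44},76,{"fzl":90,"n":61,"oax":43,"x":52},[58,12,17,73,18,50],[97,9,95,44,37,3]],"up":96,"z":85}
After op 15 (replace /bof/q 37): {"bof":{"kgq":[87,99,44,83],"q":37,"yi":67},"n":[{"el":38,"jv":44},76,{"fzl":90,"n":61,"oax":43,"x":52},[58,12,17,73,18,50],[97,9,95,44,37,3]],"up":96,"z":85}
Size at path /bof: 3

Answer: 3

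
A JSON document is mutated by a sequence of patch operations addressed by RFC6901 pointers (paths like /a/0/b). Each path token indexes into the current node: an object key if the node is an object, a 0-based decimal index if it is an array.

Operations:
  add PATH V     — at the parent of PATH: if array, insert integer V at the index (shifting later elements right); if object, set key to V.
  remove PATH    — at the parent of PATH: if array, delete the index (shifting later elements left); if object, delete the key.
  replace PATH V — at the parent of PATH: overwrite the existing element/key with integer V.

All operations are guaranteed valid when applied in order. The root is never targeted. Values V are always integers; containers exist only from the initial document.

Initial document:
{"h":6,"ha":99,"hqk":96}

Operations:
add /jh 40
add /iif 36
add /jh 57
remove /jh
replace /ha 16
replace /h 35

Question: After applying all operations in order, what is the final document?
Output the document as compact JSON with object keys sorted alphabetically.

After op 1 (add /jh 40): {"h":6,"ha":99,"hqk":96,"jh":40}
After op 2 (add /iif 36): {"h":6,"ha":99,"hqk":96,"iif":36,"jh":40}
After op 3 (add /jh 57): {"h":6,"ha":99,"hqk":96,"iif":36,"jh":57}
After op 4 (remove /jh): {"h":6,"ha":99,"hqk":96,"iif":36}
After op 5 (replace /ha 16): {"h":6,"ha":16,"hqk":96,"iif":36}
After op 6 (replace /h 35): {"h":35,"ha":16,"hqk":96,"iif":36}

Answer: {"h":35,"ha":16,"hqk":96,"iif":36}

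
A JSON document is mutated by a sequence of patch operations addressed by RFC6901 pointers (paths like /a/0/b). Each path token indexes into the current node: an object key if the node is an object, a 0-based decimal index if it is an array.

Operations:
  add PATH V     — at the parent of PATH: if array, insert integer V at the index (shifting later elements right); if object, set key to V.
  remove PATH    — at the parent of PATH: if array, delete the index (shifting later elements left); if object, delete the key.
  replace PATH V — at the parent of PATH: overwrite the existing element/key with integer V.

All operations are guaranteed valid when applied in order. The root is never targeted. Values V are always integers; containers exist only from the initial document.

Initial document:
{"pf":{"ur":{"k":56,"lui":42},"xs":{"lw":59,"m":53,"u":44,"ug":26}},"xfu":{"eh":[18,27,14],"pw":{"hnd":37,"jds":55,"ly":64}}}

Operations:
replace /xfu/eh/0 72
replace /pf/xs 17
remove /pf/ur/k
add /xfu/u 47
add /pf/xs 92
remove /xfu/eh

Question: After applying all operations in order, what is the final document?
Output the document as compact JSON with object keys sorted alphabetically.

Answer: {"pf":{"ur":{"lui":42},"xs":92},"xfu":{"pw":{"hnd":37,"jds":55,"ly":64},"u":47}}

Derivation:
After op 1 (replace /xfu/eh/0 72): {"pf":{"ur":{"k":56,"lui":42},"xs":{"lw":59,"m":53,"u":44,"ug":26}},"xfu":{"eh":[72,27,14],"pw":{"hnd":37,"jds":55,"ly":64}}}
After op 2 (replace /pf/xs 17): {"pf":{"ur":{"k":56,"lui":42},"xs":17},"xfu":{"eh":[72,27,14],"pw":{"hnd":37,"jds":55,"ly":64}}}
After op 3 (remove /pf/ur/k): {"pf":{"ur":{"lui":42},"xs":17},"xfu":{"eh":[72,27,14],"pw":{"hnd":37,"jds":55,"ly":64}}}
After op 4 (add /xfu/u 47): {"pf":{"ur":{"lui":42},"xs":17},"xfu":{"eh":[72,27,14],"pw":{"hnd":37,"jds":55,"ly":64},"u":47}}
After op 5 (add /pf/xs 92): {"pf":{"ur":{"lui":42},"xs":92},"xfu":{"eh":[72,27,14],"pw":{"hnd":37,"jds":55,"ly":64},"u":47}}
After op 6 (remove /xfu/eh): {"pf":{"ur":{"lui":42},"xs":92},"xfu":{"pw":{"hnd":37,"jds":55,"ly":64},"u":47}}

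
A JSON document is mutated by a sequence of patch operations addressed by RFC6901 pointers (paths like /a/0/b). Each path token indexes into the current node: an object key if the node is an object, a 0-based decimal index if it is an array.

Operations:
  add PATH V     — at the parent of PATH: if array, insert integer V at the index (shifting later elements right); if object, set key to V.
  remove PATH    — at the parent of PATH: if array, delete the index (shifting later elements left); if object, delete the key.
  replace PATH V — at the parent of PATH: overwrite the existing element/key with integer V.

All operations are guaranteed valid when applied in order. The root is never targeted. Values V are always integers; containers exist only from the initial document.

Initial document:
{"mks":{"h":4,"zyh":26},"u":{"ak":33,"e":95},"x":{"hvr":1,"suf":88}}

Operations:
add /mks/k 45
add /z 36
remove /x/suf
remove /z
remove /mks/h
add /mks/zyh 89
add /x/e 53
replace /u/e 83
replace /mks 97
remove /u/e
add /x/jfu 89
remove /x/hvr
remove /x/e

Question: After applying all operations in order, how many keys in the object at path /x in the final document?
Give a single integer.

Answer: 1

Derivation:
After op 1 (add /mks/k 45): {"mks":{"h":4,"k":45,"zyh":26},"u":{"ak":33,"e":95},"x":{"hvr":1,"suf":88}}
After op 2 (add /z 36): {"mks":{"h":4,"k":45,"zyh":26},"u":{"ak":33,"e":95},"x":{"hvr":1,"suf":88},"z":36}
After op 3 (remove /x/suf): {"mks":{"h":4,"k":45,"zyh":26},"u":{"ak":33,"e":95},"x":{"hvr":1},"z":36}
After op 4 (remove /z): {"mks":{"h":4,"k":45,"zyh":26},"u":{"ak":33,"e":95},"x":{"hvr":1}}
After op 5 (remove /mks/h): {"mks":{"k":45,"zyh":26},"u":{"ak":33,"e":95},"x":{"hvr":1}}
After op 6 (add /mks/zyh 89): {"mks":{"k":45,"zyh":89},"u":{"ak":33,"e":95},"x":{"hvr":1}}
After op 7 (add /x/e 53): {"mks":{"k":45,"zyh":89},"u":{"ak":33,"e":95},"x":{"e":53,"hvr":1}}
After op 8 (replace /u/e 83): {"mks":{"k":45,"zyh":89},"u":{"ak":33,"e":83},"x":{"e":53,"hvr":1}}
After op 9 (replace /mks 97): {"mks":97,"u":{"ak":33,"e":83},"x":{"e":53,"hvr":1}}
After op 10 (remove /u/e): {"mks":97,"u":{"ak":33},"x":{"e":53,"hvr":1}}
After op 11 (add /x/jfu 89): {"mks":97,"u":{"ak":33},"x":{"e":53,"hvr":1,"jfu":89}}
After op 12 (remove /x/hvr): {"mks":97,"u":{"ak":33},"x":{"e":53,"jfu":89}}
After op 13 (remove /x/e): {"mks":97,"u":{"ak":33},"x":{"jfu":89}}
Size at path /x: 1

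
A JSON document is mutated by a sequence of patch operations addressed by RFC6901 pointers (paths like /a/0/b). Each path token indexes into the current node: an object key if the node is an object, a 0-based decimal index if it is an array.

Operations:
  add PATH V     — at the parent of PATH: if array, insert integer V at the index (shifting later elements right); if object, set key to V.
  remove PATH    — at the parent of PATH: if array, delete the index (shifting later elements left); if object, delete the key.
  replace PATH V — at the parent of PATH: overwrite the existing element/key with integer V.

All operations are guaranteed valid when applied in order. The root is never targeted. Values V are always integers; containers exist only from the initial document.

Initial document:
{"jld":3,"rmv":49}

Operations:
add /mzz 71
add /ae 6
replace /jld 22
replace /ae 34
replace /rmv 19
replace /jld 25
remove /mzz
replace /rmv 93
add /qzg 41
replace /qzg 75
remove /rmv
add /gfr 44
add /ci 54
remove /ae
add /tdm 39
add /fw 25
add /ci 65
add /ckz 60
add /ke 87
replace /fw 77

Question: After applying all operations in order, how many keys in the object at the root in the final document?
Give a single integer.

After op 1 (add /mzz 71): {"jld":3,"mzz":71,"rmv":49}
After op 2 (add /ae 6): {"ae":6,"jld":3,"mzz":71,"rmv":49}
After op 3 (replace /jld 22): {"ae":6,"jld":22,"mzz":71,"rmv":49}
After op 4 (replace /ae 34): {"ae":34,"jld":22,"mzz":71,"rmv":49}
After op 5 (replace /rmv 19): {"ae":34,"jld":22,"mzz":71,"rmv":19}
After op 6 (replace /jld 25): {"ae":34,"jld":25,"mzz":71,"rmv":19}
After op 7 (remove /mzz): {"ae":34,"jld":25,"rmv":19}
After op 8 (replace /rmv 93): {"ae":34,"jld":25,"rmv":93}
After op 9 (add /qzg 41): {"ae":34,"jld":25,"qzg":41,"rmv":93}
After op 10 (replace /qzg 75): {"ae":34,"jld":25,"qzg":75,"rmv":93}
After op 11 (remove /rmv): {"ae":34,"jld":25,"qzg":75}
After op 12 (add /gfr 44): {"ae":34,"gfr":44,"jld":25,"qzg":75}
After op 13 (add /ci 54): {"ae":34,"ci":54,"gfr":44,"jld":25,"qzg":75}
After op 14 (remove /ae): {"ci":54,"gfr":44,"jld":25,"qzg":75}
After op 15 (add /tdm 39): {"ci":54,"gfr":44,"jld":25,"qzg":75,"tdm":39}
After op 16 (add /fw 25): {"ci":54,"fw":25,"gfr":44,"jld":25,"qzg":75,"tdm":39}
After op 17 (add /ci 65): {"ci":65,"fw":25,"gfr":44,"jld":25,"qzg":75,"tdm":39}
After op 18 (add /ckz 60): {"ci":65,"ckz":60,"fw":25,"gfr":44,"jld":25,"qzg":75,"tdm":39}
After op 19 (add /ke 87): {"ci":65,"ckz":60,"fw":25,"gfr":44,"jld":25,"ke":87,"qzg":75,"tdm":39}
After op 20 (replace /fw 77): {"ci":65,"ckz":60,"fw":77,"gfr":44,"jld":25,"ke":87,"qzg":75,"tdm":39}
Size at the root: 8

Answer: 8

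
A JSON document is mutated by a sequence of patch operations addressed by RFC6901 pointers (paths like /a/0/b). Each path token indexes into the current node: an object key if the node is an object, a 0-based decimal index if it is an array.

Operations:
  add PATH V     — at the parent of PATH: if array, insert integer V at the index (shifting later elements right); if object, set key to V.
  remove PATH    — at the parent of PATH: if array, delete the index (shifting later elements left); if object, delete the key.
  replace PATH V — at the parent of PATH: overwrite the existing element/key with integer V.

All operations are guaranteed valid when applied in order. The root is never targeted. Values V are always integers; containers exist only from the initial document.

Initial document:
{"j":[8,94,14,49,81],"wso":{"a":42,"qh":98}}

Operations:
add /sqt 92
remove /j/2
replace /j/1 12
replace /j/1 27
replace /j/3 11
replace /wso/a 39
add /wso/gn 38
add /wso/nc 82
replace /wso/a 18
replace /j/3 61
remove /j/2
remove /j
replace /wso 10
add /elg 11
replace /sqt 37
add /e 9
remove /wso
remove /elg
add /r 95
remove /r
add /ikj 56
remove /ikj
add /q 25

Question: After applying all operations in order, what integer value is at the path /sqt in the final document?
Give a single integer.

Answer: 37

Derivation:
After op 1 (add /sqt 92): {"j":[8,94,14,49,81],"sqt":92,"wso":{"a":42,"qh":98}}
After op 2 (remove /j/2): {"j":[8,94,49,81],"sqt":92,"wso":{"a":42,"qh":98}}
After op 3 (replace /j/1 12): {"j":[8,12,49,81],"sqt":92,"wso":{"a":42,"qh":98}}
After op 4 (replace /j/1 27): {"j":[8,27,49,81],"sqt":92,"wso":{"a":42,"qh":98}}
After op 5 (replace /j/3 11): {"j":[8,27,49,11],"sqt":92,"wso":{"a":42,"qh":98}}
After op 6 (replace /wso/a 39): {"j":[8,27,49,11],"sqt":92,"wso":{"a":39,"qh":98}}
After op 7 (add /wso/gn 38): {"j":[8,27,49,11],"sqt":92,"wso":{"a":39,"gn":38,"qh":98}}
After op 8 (add /wso/nc 82): {"j":[8,27,49,11],"sqt":92,"wso":{"a":39,"gn":38,"nc":82,"qh":98}}
After op 9 (replace /wso/a 18): {"j":[8,27,49,11],"sqt":92,"wso":{"a":18,"gn":38,"nc":82,"qh":98}}
After op 10 (replace /j/3 61): {"j":[8,27,49,61],"sqt":92,"wso":{"a":18,"gn":38,"nc":82,"qh":98}}
After op 11 (remove /j/2): {"j":[8,27,61],"sqt":92,"wso":{"a":18,"gn":38,"nc":82,"qh":98}}
After op 12 (remove /j): {"sqt":92,"wso":{"a":18,"gn":38,"nc":82,"qh":98}}
After op 13 (replace /wso 10): {"sqt":92,"wso":10}
After op 14 (add /elg 11): {"elg":11,"sqt":92,"wso":10}
After op 15 (replace /sqt 37): {"elg":11,"sqt":37,"wso":10}
After op 16 (add /e 9): {"e":9,"elg":11,"sqt":37,"wso":10}
After op 17 (remove /wso): {"e":9,"elg":11,"sqt":37}
After op 18 (remove /elg): {"e":9,"sqt":37}
After op 19 (add /r 95): {"e":9,"r":95,"sqt":37}
After op 20 (remove /r): {"e":9,"sqt":37}
After op 21 (add /ikj 56): {"e":9,"ikj":56,"sqt":37}
After op 22 (remove /ikj): {"e":9,"sqt":37}
After op 23 (add /q 25): {"e":9,"q":25,"sqt":37}
Value at /sqt: 37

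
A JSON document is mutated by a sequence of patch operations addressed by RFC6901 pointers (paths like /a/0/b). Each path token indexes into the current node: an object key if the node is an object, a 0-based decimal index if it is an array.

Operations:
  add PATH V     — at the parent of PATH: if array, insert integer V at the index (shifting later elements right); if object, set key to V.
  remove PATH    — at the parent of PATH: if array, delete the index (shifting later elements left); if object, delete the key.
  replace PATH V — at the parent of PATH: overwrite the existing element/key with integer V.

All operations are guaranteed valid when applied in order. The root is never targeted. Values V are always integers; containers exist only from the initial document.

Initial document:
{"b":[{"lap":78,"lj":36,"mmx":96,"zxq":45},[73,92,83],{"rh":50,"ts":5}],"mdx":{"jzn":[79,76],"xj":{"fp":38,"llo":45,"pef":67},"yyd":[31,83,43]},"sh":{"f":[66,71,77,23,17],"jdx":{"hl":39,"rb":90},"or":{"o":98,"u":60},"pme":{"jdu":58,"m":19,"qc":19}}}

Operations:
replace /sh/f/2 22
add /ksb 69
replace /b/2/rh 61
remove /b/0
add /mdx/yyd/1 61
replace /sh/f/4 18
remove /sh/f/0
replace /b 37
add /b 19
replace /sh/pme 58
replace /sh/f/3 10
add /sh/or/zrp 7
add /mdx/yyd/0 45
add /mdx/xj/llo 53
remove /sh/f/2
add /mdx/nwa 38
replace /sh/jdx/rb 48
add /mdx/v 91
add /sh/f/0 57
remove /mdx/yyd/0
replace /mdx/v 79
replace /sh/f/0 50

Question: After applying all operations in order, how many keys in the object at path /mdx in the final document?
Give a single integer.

After op 1 (replace /sh/f/2 22): {"b":[{"lap":78,"lj":36,"mmx":96,"zxq":45},[73,92,83],{"rh":50,"ts":5}],"mdx":{"jzn":[79,76],"xj":{"fp":38,"llo":45,"pef":67},"yyd":[31,83,43]},"sh":{"f":[66,71,22,23,17],"jdx":{"hl":39,"rb":90},"or":{"o":98,"u":60},"pme":{"jdu":58,"m":19,"qc":19}}}
After op 2 (add /ksb 69): {"b":[{"lap":78,"lj":36,"mmx":96,"zxq":45},[73,92,83],{"rh":50,"ts":5}],"ksb":69,"mdx":{"jzn":[79,76],"xj":{"fp":38,"llo":45,"pef":67},"yyd":[31,83,43]},"sh":{"f":[66,71,22,23,17],"jdx":{"hl":39,"rb":90},"or":{"o":98,"u":60},"pme":{"jdu":58,"m":19,"qc":19}}}
After op 3 (replace /b/2/rh 61): {"b":[{"lap":78,"lj":36,"mmx":96,"zxq":45},[73,92,83],{"rh":61,"ts":5}],"ksb":69,"mdx":{"jzn":[79,76],"xj":{"fp":38,"llo":45,"pef":67},"yyd":[31,83,43]},"sh":{"f":[66,71,22,23,17],"jdx":{"hl":39,"rb":90},"or":{"o":98,"u":60},"pme":{"jdu":58,"m":19,"qc":19}}}
After op 4 (remove /b/0): {"b":[[73,92,83],{"rh":61,"ts":5}],"ksb":69,"mdx":{"jzn":[79,76],"xj":{"fp":38,"llo":45,"pef":67},"yyd":[31,83,43]},"sh":{"f":[66,71,22,23,17],"jdx":{"hl":39,"rb":90},"or":{"o":98,"u":60},"pme":{"jdu":58,"m":19,"qc":19}}}
After op 5 (add /mdx/yyd/1 61): {"b":[[73,92,83],{"rh":61,"ts":5}],"ksb":69,"mdx":{"jzn":[79,76],"xj":{"fp":38,"llo":45,"pef":67},"yyd":[31,61,83,43]},"sh":{"f":[66,71,22,23,17],"jdx":{"hl":39,"rb":90},"or":{"o":98,"u":60},"pme":{"jdu":58,"m":19,"qc":19}}}
After op 6 (replace /sh/f/4 18): {"b":[[73,92,83],{"rh":61,"ts":5}],"ksb":69,"mdx":{"jzn":[79,76],"xj":{"fp":38,"llo":45,"pef":67},"yyd":[31,61,83,43]},"sh":{"f":[66,71,22,23,18],"jdx":{"hl":39,"rb":90},"or":{"o":98,"u":60},"pme":{"jdu":58,"m":19,"qc":19}}}
After op 7 (remove /sh/f/0): {"b":[[73,92,83],{"rh":61,"ts":5}],"ksb":69,"mdx":{"jzn":[79,76],"xj":{"fp":38,"llo":45,"pef":67},"yyd":[31,61,83,43]},"sh":{"f":[71,22,23,18],"jdx":{"hl":39,"rb":90},"or":{"o":98,"u":60},"pme":{"jdu":58,"m":19,"qc":19}}}
After op 8 (replace /b 37): {"b":37,"ksb":69,"mdx":{"jzn":[79,76],"xj":{"fp":38,"llo":45,"pef":67},"yyd":[31,61,83,43]},"sh":{"f":[71,22,23,18],"jdx":{"hl":39,"rb":90},"or":{"o":98,"u":60},"pme":{"jdu":58,"m":19,"qc":19}}}
After op 9 (add /b 19): {"b":19,"ksb":69,"mdx":{"jzn":[79,76],"xj":{"fp":38,"llo":45,"pef":67},"yyd":[31,61,83,43]},"sh":{"f":[71,22,23,18],"jdx":{"hl":39,"rb":90},"or":{"o":98,"u":60},"pme":{"jdu":58,"m":19,"qc":19}}}
After op 10 (replace /sh/pme 58): {"b":19,"ksb":69,"mdx":{"jzn":[79,76],"xj":{"fp":38,"llo":45,"pef":67},"yyd":[31,61,83,43]},"sh":{"f":[71,22,23,18],"jdx":{"hl":39,"rb":90},"or":{"o":98,"u":60},"pme":58}}
After op 11 (replace /sh/f/3 10): {"b":19,"ksb":69,"mdx":{"jzn":[79,76],"xj":{"fp":38,"llo":45,"pef":67},"yyd":[31,61,83,43]},"sh":{"f":[71,22,23,10],"jdx":{"hl":39,"rb":90},"or":{"o":98,"u":60},"pme":58}}
After op 12 (add /sh/or/zrp 7): {"b":19,"ksb":69,"mdx":{"jzn":[79,76],"xj":{"fp":38,"llo":45,"pef":67},"yyd":[31,61,83,43]},"sh":{"f":[71,22,23,10],"jdx":{"hl":39,"rb":90},"or":{"o":98,"u":60,"zrp":7},"pme":58}}
After op 13 (add /mdx/yyd/0 45): {"b":19,"ksb":69,"mdx":{"jzn":[79,76],"xj":{"fp":38,"llo":45,"pef":67},"yyd":[45,31,61,83,43]},"sh":{"f":[71,22,23,10],"jdx":{"hl":39,"rb":90},"or":{"o":98,"u":60,"zrp":7},"pme":58}}
After op 14 (add /mdx/xj/llo 53): {"b":19,"ksb":69,"mdx":{"jzn":[79,76],"xj":{"fp":38,"llo":53,"pef":67},"yyd":[45,31,61,83,43]},"sh":{"f":[71,22,23,10],"jdx":{"hl":39,"rb":90},"or":{"o":98,"u":60,"zrp":7},"pme":58}}
After op 15 (remove /sh/f/2): {"b":19,"ksb":69,"mdx":{"jzn":[79,76],"xj":{"fp":38,"llo":53,"pef":67},"yyd":[45,31,61,83,43]},"sh":{"f":[71,22,10],"jdx":{"hl":39,"rb":90},"or":{"o":98,"u":60,"zrp":7},"pme":58}}
After op 16 (add /mdx/nwa 38): {"b":19,"ksb":69,"mdx":{"jzn":[79,76],"nwa":38,"xj":{"fp":38,"llo":53,"pef":67},"yyd":[45,31,61,83,43]},"sh":{"f":[71,22,10],"jdx":{"hl":39,"rb":90},"or":{"o":98,"u":60,"zrp":7},"pme":58}}
After op 17 (replace /sh/jdx/rb 48): {"b":19,"ksb":69,"mdx":{"jzn":[79,76],"nwa":38,"xj":{"fp":38,"llo":53,"pef":67},"yyd":[45,31,61,83,43]},"sh":{"f":[71,22,10],"jdx":{"hl":39,"rb":48},"or":{"o":98,"u":60,"zrp":7},"pme":58}}
After op 18 (add /mdx/v 91): {"b":19,"ksb":69,"mdx":{"jzn":[79,76],"nwa":38,"v":91,"xj":{"fp":38,"llo":53,"pef":67},"yyd":[45,31,61,83,43]},"sh":{"f":[71,22,10],"jdx":{"hl":39,"rb":48},"or":{"o":98,"u":60,"zrp":7},"pme":58}}
After op 19 (add /sh/f/0 57): {"b":19,"ksb":69,"mdx":{"jzn":[79,76],"nwa":38,"v":91,"xj":{"fp":38,"llo":53,"pef":67},"yyd":[45,31,61,83,43]},"sh":{"f":[57,71,22,10],"jdx":{"hl":39,"rb":48},"or":{"o":98,"u":60,"zrp":7},"pme":58}}
After op 20 (remove /mdx/yyd/0): {"b":19,"ksb":69,"mdx":{"jzn":[79,76],"nwa":38,"v":91,"xj":{"fp":38,"llo":53,"pef":67},"yyd":[31,61,83,43]},"sh":{"f":[57,71,22,10],"jdx":{"hl":39,"rb":48},"or":{"o":98,"u":60,"zrp":7},"pme":58}}
After op 21 (replace /mdx/v 79): {"b":19,"ksb":69,"mdx":{"jzn":[79,76],"nwa":38,"v":79,"xj":{"fp":38,"llo":53,"pef":67},"yyd":[31,61,83,43]},"sh":{"f":[57,71,22,10],"jdx":{"hl":39,"rb":48},"or":{"o":98,"u":60,"zrp":7},"pme":58}}
After op 22 (replace /sh/f/0 50): {"b":19,"ksb":69,"mdx":{"jzn":[79,76],"nwa":38,"v":79,"xj":{"fp":38,"llo":53,"pef":67},"yyd":[31,61,83,43]},"sh":{"f":[50,71,22,10],"jdx":{"hl":39,"rb":48},"or":{"o":98,"u":60,"zrp":7},"pme":58}}
Size at path /mdx: 5

Answer: 5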